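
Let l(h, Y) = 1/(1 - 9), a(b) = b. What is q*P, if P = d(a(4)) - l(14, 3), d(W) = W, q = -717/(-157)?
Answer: 23661/1256 ≈ 18.838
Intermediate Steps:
q = 717/157 (q = -717*(-1/157) = 717/157 ≈ 4.5669)
l(h, Y) = -⅛ (l(h, Y) = 1/(-8) = -⅛)
P = 33/8 (P = 4 - 1*(-⅛) = 4 + ⅛ = 33/8 ≈ 4.1250)
q*P = (717/157)*(33/8) = 23661/1256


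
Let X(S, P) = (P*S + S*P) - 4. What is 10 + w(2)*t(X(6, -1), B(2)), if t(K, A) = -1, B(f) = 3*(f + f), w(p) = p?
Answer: 8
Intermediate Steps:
X(S, P) = -4 + 2*P*S (X(S, P) = (P*S + P*S) - 4 = 2*P*S - 4 = -4 + 2*P*S)
B(f) = 6*f (B(f) = 3*(2*f) = 6*f)
10 + w(2)*t(X(6, -1), B(2)) = 10 + 2*(-1) = 10 - 2 = 8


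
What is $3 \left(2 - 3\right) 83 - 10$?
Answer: $-259$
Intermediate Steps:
$3 \left(2 - 3\right) 83 - 10 = 3 \left(-1\right) 83 - 10 = \left(-3\right) 83 - 10 = -249 - 10 = -259$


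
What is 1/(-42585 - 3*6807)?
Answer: -1/63006 ≈ -1.5872e-5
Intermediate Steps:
1/(-42585 - 3*6807) = 1/(-42585 - 20421) = 1/(-63006) = -1/63006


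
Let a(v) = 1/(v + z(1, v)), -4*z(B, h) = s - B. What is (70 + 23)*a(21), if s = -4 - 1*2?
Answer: 372/91 ≈ 4.0879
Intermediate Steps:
s = -6 (s = -4 - 2 = -6)
z(B, h) = 3/2 + B/4 (z(B, h) = -(-6 - B)/4 = 3/2 + B/4)
a(v) = 1/(7/4 + v) (a(v) = 1/(v + (3/2 + (¼)*1)) = 1/(v + (3/2 + ¼)) = 1/(v + 7/4) = 1/(7/4 + v))
(70 + 23)*a(21) = (70 + 23)*(4/(7 + 4*21)) = 93*(4/(7 + 84)) = 93*(4/91) = 372/91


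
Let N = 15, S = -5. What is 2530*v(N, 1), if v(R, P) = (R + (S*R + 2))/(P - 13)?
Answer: 36685/3 ≈ 12228.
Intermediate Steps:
v(R, P) = (2 - 4*R)/(-13 + P) (v(R, P) = (R + (-5*R + 2))/(P - 13) = (R + (2 - 5*R))/(-13 + P) = (2 - 4*R)/(-13 + P))
2530*v(N, 1) = 2530*(2*(1 - 2*15)/(-13 + 1)) = 2530*(2*(1 - 30)/(-12)) = 2530*(2*(-1/12)*(-29)) = 2530*(29/6) = 36685/3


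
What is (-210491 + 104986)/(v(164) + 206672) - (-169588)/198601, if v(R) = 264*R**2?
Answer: 1218262748503/1451220404816 ≈ 0.83947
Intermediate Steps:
(-210491 + 104986)/(v(164) + 206672) - (-169588)/198601 = (-210491 + 104986)/(264*164**2 + 206672) - (-169588)/198601 = -105505/(264*26896 + 206672) - (-169588)/198601 = -105505/(7100544 + 206672) - 1*(-169588/198601) = -105505/7307216 + 169588/198601 = 1218262748503/1451220404816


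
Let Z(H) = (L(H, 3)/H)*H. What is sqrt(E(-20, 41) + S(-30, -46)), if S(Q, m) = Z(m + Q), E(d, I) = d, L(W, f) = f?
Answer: I*sqrt(17) ≈ 4.1231*I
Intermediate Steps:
Z(H) = 3 (Z(H) = (3/H)*H = 3)
S(Q, m) = 3
sqrt(E(-20, 41) + S(-30, -46)) = sqrt(-20 + 3) = sqrt(-17) = I*sqrt(17)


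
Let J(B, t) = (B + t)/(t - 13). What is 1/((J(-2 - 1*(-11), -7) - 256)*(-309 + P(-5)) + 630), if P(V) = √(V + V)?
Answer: 7976490/636309514411 + 25610*I*√10/636309514411 ≈ 1.2536e-5 + 1.2727e-7*I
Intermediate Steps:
J(B, t) = (B + t)/(-13 + t)
P(V) = √2*√V (P(V) = √(2*V) = √2*√V)
1/((J(-2 - 1*(-11), -7) - 256)*(-309 + P(-5)) + 630) = 1/((((-2 - 1*(-11)) - 7)/(-13 - 7) - 256)*(-309 + √2*√(-5)) + 630) = 1/((((-2 + 11) - 7)/(-20) - 256)*(-309 + √2*(I*√5)) + 630) = 1/((-(9 - 7)/20 - 256)*(-309 + I*√10) + 630) = 1/((-1/20*2 - 256)*(-309 + I*√10) + 630) = 1/((-⅒ - 256)*(-309 + I*√10) + 630) = 1/(-2561*(-309 + I*√10)/10 + 630) = 1/((791349/10 - 2561*I*√10/10) + 630) = 1/(797649/10 - 2561*I*√10/10)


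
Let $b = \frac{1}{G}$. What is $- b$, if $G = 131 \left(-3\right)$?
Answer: $\frac{1}{393} \approx 0.0025445$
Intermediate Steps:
$G = -393$
$b = - \frac{1}{393}$ ($b = \frac{1}{-393} = - \frac{1}{393} \approx -0.0025445$)
$- b = \left(-1\right) \left(- \frac{1}{393}\right) = \frac{1}{393}$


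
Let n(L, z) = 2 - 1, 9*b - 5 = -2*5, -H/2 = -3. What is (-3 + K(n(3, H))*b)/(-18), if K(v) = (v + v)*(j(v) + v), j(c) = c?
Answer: 47/162 ≈ 0.29012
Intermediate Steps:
H = 6 (H = -2*(-3) = 6)
b = -5/9 (b = 5/9 + (-2*5)/9 = 5/9 + (⅑)*(-10) = 5/9 - 10/9 = -5/9 ≈ -0.55556)
n(L, z) = 1
K(v) = 4*v² (K(v) = (v + v)*(v + v) = (2*v)*(2*v) = 4*v²)
(-3 + K(n(3, H))*b)/(-18) = (-3 + (4*1²)*(-5/9))/(-18) = -(-3 + (4*1)*(-5/9))/18 = -(-3 + 4*(-5/9))/18 = -(-3 - 20/9)/18 = -1/18*(-47/9) = 47/162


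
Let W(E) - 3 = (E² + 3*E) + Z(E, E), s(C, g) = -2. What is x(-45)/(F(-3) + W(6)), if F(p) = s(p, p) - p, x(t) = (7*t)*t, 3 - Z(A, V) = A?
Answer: 2835/11 ≈ 257.73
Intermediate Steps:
Z(A, V) = 3 - A
W(E) = 6 + E² + 2*E (W(E) = 3 + ((E² + 3*E) + (3 - E)) = 3 + (3 + E² + 2*E) = 6 + E² + 2*E)
x(t) = 7*t²
F(p) = -2 - p
x(-45)/(F(-3) + W(6)) = (7*(-45)²)/((-2 - 1*(-3)) + (6 + 6² + 2*6)) = (7*2025)/((-2 + 3) + (6 + 36 + 12)) = 14175/(1 + 54) = 14175/55 = 14175*(1/55) = 2835/11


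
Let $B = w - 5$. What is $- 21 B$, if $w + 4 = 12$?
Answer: $-63$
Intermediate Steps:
$w = 8$ ($w = -4 + 12 = 8$)
$B = 3$ ($B = 8 - 5 = 3$)
$- 21 B = \left(-21\right) 3 = -63$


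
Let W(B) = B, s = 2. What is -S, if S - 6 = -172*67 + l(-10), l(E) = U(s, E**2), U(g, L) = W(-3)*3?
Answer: 11527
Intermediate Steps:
U(g, L) = -9 (U(g, L) = -3*3 = -9)
l(E) = -9
S = -11527 (S = 6 + (-172*67 - 9) = 6 + (-11524 - 9) = 6 - 11533 = -11527)
-S = -1*(-11527) = 11527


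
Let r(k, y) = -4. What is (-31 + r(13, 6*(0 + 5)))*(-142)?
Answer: 4970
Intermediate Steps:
(-31 + r(13, 6*(0 + 5)))*(-142) = (-31 - 4)*(-142) = -35*(-142) = 4970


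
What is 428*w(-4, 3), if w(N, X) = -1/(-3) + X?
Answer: 4280/3 ≈ 1426.7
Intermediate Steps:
w(N, X) = ⅓ + X (w(N, X) = -1*(-⅓) + X = ⅓ + X)
428*w(-4, 3) = 428*(⅓ + 3) = 428*(10/3) = 4280/3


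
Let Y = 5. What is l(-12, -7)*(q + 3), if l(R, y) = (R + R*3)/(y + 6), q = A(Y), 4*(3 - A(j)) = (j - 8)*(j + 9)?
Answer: 792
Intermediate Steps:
A(j) = 3 - (-8 + j)*(9 + j)/4 (A(j) = 3 - (j - 8)*(j + 9)/4 = 3 - (-8 + j)*(9 + j)/4)
q = 27/2 (q = 21 - ¼*5 - ¼*5² = 21 - 5/4 - ¼*25 = 21 - 5/4 - 25/4 = 27/2 ≈ 13.500)
l(R, y) = 4*R/(6 + y) (l(R, y) = (R + 3*R)/(6 + y) = (4*R)/(6 + y) = 4*R/(6 + y))
l(-12, -7)*(q + 3) = (4*(-12)/(6 - 7))*(27/2 + 3) = (4*(-12)/(-1))*(33/2) = (4*(-12)*(-1))*(33/2) = 48*(33/2) = 792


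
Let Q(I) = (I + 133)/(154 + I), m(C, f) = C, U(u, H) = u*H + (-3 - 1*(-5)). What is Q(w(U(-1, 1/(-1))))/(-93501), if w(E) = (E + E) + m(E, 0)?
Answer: -142/15240663 ≈ -9.3172e-6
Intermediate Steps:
U(u, H) = 2 + H*u (U(u, H) = H*u + (-3 + 5) = H*u + 2 = 2 + H*u)
w(E) = 3*E (w(E) = (E + E) + E = 2*E + E = 3*E)
Q(I) = (133 + I)/(154 + I)
Q(w(U(-1, 1/(-1))))/(-93501) = ((133 + 3*(2 - 1/(-1)))/(154 + 3*(2 - 1/(-1))))/(-93501) = ((133 + 3*(2 - 1*(-1)))/(154 + 3*(2 - 1*(-1))))*(-1/93501) = ((133 + 3*(2 + 1))/(154 + 3*(2 + 1)))*(-1/93501) = ((133 + 3*3)/(154 + 3*3))*(-1/93501) = ((133 + 9)/(154 + 9))*(-1/93501) = (142/163)*(-1/93501) = -142/15240663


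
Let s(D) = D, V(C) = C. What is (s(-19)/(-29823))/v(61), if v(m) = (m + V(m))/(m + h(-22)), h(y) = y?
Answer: 247/1212802 ≈ 0.00020366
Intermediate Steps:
v(m) = 2*m/(-22 + m) (v(m) = (m + m)/(m - 22) = (2*m)/(-22 + m) = 2*m/(-22 + m))
(s(-19)/(-29823))/v(61) = (-19/(-29823))/((2*61/(-22 + 61))) = (-19*(-1/29823))/((2*61/39)) = 19/(29823*((2*61*(1/39)))) = 19/(29823*(122/39)) = (19/29823)*(39/122) = 247/1212802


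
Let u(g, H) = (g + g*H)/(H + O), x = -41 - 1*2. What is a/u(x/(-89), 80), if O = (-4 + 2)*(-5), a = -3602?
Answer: -3205780/387 ≈ -8283.7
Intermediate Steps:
x = -43 (x = -41 - 2 = -43)
O = 10 (O = -2*(-5) = 10)
u(g, H) = (g + H*g)/(10 + H) (u(g, H) = (g + g*H)/(H + 10) = (g + H*g)/(10 + H))
a/u(x/(-89), 80) = -3602*89*(10 + 80)/(43*(1 + 80)) = -3602/(-43*(-1/89)*81/90) = -3602/((43/89)*(1/90)*81) = -3602/387/890 = -3602*890/387 = -3205780/387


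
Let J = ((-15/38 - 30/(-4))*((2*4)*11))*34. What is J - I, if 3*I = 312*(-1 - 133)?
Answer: 668704/19 ≈ 35195.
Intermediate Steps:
I = -13936 (I = (312*(-1 - 133))/3 = (312*(-134))/3 = (⅓)*(-41808) = -13936)
J = 403920/19 (J = ((-15*1/38 - 30*(-¼))*(8*11))*34 = ((-15/38 + 15/2)*88)*34 = ((135/19)*88)*34 = (11880/19)*34 = 403920/19 ≈ 21259.)
J - I = 403920/19 - 1*(-13936) = 403920/19 + 13936 = 668704/19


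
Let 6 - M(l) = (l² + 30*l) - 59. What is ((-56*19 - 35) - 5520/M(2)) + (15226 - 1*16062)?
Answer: -7455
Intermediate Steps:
M(l) = 65 - l² - 30*l (M(l) = 6 - ((l² + 30*l) - 59) = 6 - (-59 + l² + 30*l) = 6 + (59 - l² - 30*l) = 65 - l² - 30*l)
((-56*19 - 35) - 5520/M(2)) + (15226 - 1*16062) = ((-56*19 - 35) - 5520/(65 - 1*2² - 30*2)) + (15226 - 1*16062) = ((-1064 - 35) - 5520/(65 - 1*4 - 60)) + (15226 - 16062) = (-1099 - 5520/(65 - 4 - 60)) - 836 = (-1099 - 5520/1) - 836 = (-1099 - 5520*1) - 836 = (-1099 - 5520) - 836 = -6619 - 836 = -7455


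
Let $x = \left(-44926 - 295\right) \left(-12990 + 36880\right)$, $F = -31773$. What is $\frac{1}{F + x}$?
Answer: $- \frac{1}{1080361463} \approx -9.2562 \cdot 10^{-10}$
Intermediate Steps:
$x = -1080329690$ ($x = \left(-45221\right) 23890 = -1080329690$)
$\frac{1}{F + x} = \frac{1}{-31773 - 1080329690} = \frac{1}{-1080361463} = - \frac{1}{1080361463}$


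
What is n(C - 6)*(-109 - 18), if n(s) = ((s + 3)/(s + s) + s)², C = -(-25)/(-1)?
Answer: -113894743/961 ≈ -1.1852e+5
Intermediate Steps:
C = -25 (C = -(-25)*(-1) = -5*5 = -25)
n(s) = (s + (3 + s)/(2*s))² (n(s) = ((3 + s)/((2*s)) + s)² = ((3 + s)*(1/(2*s)) + s)² = ((3 + s)/(2*s) + s)² = (s + (3 + s)/(2*s))²)
n(C - 6)*(-109 - 18) = ((3 + (-25 - 6) + 2*(-25 - 6)²)²/(4*(-25 - 6)²))*(-109 - 18) = ((¼)*(3 - 31 + 2*(-31)²)²/(-31)²)*(-127) = ((¼)*(1/961)*(3 - 31 + 2*961)²)*(-127) = ((¼)*(1/961)*(3 - 31 + 1922)²)*(-127) = ((¼)*(1/961)*1894²)*(-127) = ((¼)*(1/961)*3587236)*(-127) = (896809/961)*(-127) = -113894743/961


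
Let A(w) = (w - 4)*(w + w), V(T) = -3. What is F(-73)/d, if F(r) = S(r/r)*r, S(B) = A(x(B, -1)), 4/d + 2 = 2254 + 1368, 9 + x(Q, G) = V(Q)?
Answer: -25368960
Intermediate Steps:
x(Q, G) = -12 (x(Q, G) = -9 - 3 = -12)
A(w) = 2*w*(-4 + w) (A(w) = (-4 + w)*(2*w) = 2*w*(-4 + w))
d = 1/905 (d = 4/(-2 + (2254 + 1368)) = 4/(-2 + 3622) = 4/3620 = 4*(1/3620) = 1/905 ≈ 0.0011050)
S(B) = 384 (S(B) = 2*(-12)*(-4 - 12) = 2*(-12)*(-16) = 384)
F(r) = 384*r
F(-73)/d = (384*(-73))/(1/905) = -28032*905 = -25368960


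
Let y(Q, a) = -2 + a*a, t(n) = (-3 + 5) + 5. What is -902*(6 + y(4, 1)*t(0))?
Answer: 902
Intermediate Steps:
t(n) = 7 (t(n) = 2 + 5 = 7)
y(Q, a) = -2 + a²
-902*(6 + y(4, 1)*t(0)) = -902*(6 + (-2 + 1²)*7) = -902*(6 + (-2 + 1)*7) = -902*(6 - 1*7) = -902*(6 - 7) = -902*(-1) = 902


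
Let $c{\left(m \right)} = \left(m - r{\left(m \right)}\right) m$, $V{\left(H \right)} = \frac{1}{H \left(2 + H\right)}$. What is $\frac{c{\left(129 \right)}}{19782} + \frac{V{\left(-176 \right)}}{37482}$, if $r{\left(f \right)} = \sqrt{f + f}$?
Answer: $\frac{1061186187115}{1261485796032} - \frac{43 \sqrt{258}}{6594} \approx 0.73647$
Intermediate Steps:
$V{\left(H \right)} = \frac{1}{H \left(2 + H\right)}$
$r{\left(f \right)} = \sqrt{2} \sqrt{f}$ ($r{\left(f \right)} = \sqrt{2 f} = \sqrt{2} \sqrt{f}$)
$c{\left(m \right)} = m \left(m - \sqrt{2} \sqrt{m}\right)$ ($c{\left(m \right)} = \left(m - \sqrt{2} \sqrt{m}\right) m = m \left(m - \sqrt{2} \sqrt{m}\right)$)
$\frac{c{\left(129 \right)}}{19782} + \frac{V{\left(-176 \right)}}{37482} = \frac{129^{2} - \sqrt{2} \cdot 129^{\frac{3}{2}}}{19782} + \frac{\frac{1}{-176} \frac{1}{2 - 176}}{37482} = \left(16641 - \sqrt{2} \cdot 129 \sqrt{129}\right) \frac{1}{19782} + - \frac{1}{176 \left(-174\right)} \frac{1}{37482} = \left(16641 - 129 \sqrt{258}\right) \frac{1}{19782} + \left(- \frac{1}{176}\right) \left(- \frac{1}{174}\right) \frac{1}{37482} = \left(\frac{1849}{2198} - \frac{43 \sqrt{258}}{6594}\right) + \frac{1}{30624} \cdot \frac{1}{37482} = \left(\frac{1849}{2198} - \frac{43 \sqrt{258}}{6594}\right) + \frac{1}{1147848768} = \frac{1061186187115}{1261485796032} - \frac{43 \sqrt{258}}{6594}$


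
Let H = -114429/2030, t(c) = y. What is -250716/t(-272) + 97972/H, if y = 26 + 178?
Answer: -48502343/16347 ≈ -2967.0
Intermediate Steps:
y = 204
t(c) = 204
H = -16347/290 (H = -114429*1/2030 = -16347/290 ≈ -56.369)
-250716/t(-272) + 97972/H = -250716/204 + 97972/(-16347/290) = -250716*1/204 + 97972*(-290/16347) = -1229 - 28411880/16347 = -48502343/16347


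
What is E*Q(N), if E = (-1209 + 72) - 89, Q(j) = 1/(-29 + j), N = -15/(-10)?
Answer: 2452/55 ≈ 44.582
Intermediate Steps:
N = 3/2 (N = -15*(-⅒) = 3/2 ≈ 1.5000)
E = -1226 (E = -1137 - 89 = -1226)
E*Q(N) = -1226/(-29 + 3/2) = -1226/(-55/2) = -1226*(-2/55) = 2452/55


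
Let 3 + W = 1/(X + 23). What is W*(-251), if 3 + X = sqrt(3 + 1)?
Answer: 16315/22 ≈ 741.59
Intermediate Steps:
X = -1 (X = -3 + sqrt(3 + 1) = -3 + sqrt(4) = -3 + 2 = -1)
W = -65/22 (W = -3 + 1/(-1 + 23) = -3 + 1/22 = -65/22 ≈ -2.9545)
W*(-251) = -65/22*(-251) = 16315/22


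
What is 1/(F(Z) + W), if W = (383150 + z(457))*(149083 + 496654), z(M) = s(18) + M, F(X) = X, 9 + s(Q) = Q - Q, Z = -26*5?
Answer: 1/247703421596 ≈ 4.0371e-12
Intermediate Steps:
Z = -130
s(Q) = -9 (s(Q) = -9 + (Q - Q) = -9 + 0 = -9)
z(M) = -9 + M
W = 247703421726 (W = (383150 + (-9 + 457))*(149083 + 496654) = (383150 + 448)*645737 = 383598*645737 = 247703421726)
1/(F(Z) + W) = 1/(-130 + 247703421726) = 1/247703421596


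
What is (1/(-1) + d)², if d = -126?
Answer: 16129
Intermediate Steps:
(1/(-1) + d)² = (1/(-1) - 126)² = (-1 - 126)² = (-127)² = 16129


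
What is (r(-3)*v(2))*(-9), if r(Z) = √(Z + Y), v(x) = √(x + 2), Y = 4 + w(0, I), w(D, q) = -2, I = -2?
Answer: -18*I ≈ -18.0*I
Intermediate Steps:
Y = 2 (Y = 4 - 2 = 2)
v(x) = √(2 + x)
r(Z) = √(2 + Z) (r(Z) = √(Z + 2) = √(2 + Z))
(r(-3)*v(2))*(-9) = (√(2 - 3)*√(2 + 2))*(-9) = (√(-1)*√4)*(-9) = (I*2)*(-9) = (2*I)*(-9) = -18*I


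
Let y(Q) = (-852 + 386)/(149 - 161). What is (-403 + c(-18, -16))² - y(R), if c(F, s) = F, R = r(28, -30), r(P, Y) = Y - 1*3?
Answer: 1063213/6 ≈ 1.7720e+5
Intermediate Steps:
r(P, Y) = -3 + Y (r(P, Y) = Y - 3 = -3 + Y)
R = -33 (R = -3 - 30 = -33)
y(Q) = 233/6 (y(Q) = -466/(-12) = -466*(-1/12) = 233/6)
(-403 + c(-18, -16))² - y(R) = (-403 - 18)² - 1*233/6 = (-421)² - 233/6 = 177241 - 233/6 = 1063213/6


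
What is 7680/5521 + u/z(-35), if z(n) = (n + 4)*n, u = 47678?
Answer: 8760098/193235 ≈ 45.334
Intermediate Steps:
z(n) = n*(4 + n) (z(n) = (4 + n)*n = n*(4 + n))
7680/5521 + u/z(-35) = 7680/5521 + 47678/((-35*(4 - 35))) = 7680*(1/5521) + 47678/((-35*(-31))) = 7680/5521 + 47678/1085 = 7680/5521 + 47678*(1/1085) = 7680/5521 + 1538/35 = 8760098/193235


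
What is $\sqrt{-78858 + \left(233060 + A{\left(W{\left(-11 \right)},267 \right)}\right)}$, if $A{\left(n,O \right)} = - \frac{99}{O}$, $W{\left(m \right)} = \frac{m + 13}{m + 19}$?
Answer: $\frac{\sqrt{1221431105}}{89} \approx 392.69$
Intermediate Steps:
$W{\left(m \right)} = \frac{13 + m}{19 + m}$
$\sqrt{-78858 + \left(233060 + A{\left(W{\left(-11 \right)},267 \right)}\right)} = \sqrt{-78858 + \left(233060 - \frac{99}{267}\right)} = \sqrt{-78858 + \left(233060 - \frac{33}{89}\right)} = \sqrt{-78858 + \frac{20742307}{89}} = \sqrt{\frac{13723945}{89}} = \frac{\sqrt{1221431105}}{89}$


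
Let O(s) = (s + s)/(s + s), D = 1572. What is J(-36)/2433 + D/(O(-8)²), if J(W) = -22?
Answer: 3824654/2433 ≈ 1572.0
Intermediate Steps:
O(s) = 1 (O(s) = (2*s)/((2*s)) = (2*s)*(1/(2*s)) = 1)
J(-36)/2433 + D/(O(-8)²) = -22/2433 + 1572/(1²) = -22*1/2433 + 1572/1 = -22/2433 + 1572*1 = -22/2433 + 1572 = 3824654/2433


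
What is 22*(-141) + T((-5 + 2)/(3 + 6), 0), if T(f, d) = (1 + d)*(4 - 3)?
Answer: -3101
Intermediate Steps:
T(f, d) = 1 + d (T(f, d) = (1 + d)*1 = 1 + d)
22*(-141) + T((-5 + 2)/(3 + 6), 0) = 22*(-141) + (1 + 0) = -3102 + 1 = -3101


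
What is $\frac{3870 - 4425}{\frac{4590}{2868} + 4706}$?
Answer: $- \frac{265290}{2250233} \approx -0.11789$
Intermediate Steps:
$\frac{3870 - 4425}{\frac{4590}{2868} + 4706} = - \frac{555}{4590 \cdot \frac{1}{2868} + 4706} = - \frac{555}{\frac{765}{478} + 4706} = - \frac{555}{\frac{2250233}{478}} = \left(-555\right) \frac{478}{2250233} = - \frac{265290}{2250233}$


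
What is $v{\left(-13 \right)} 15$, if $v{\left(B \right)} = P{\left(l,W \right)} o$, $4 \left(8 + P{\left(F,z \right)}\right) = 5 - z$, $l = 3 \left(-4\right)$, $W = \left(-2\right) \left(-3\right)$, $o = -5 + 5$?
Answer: $0$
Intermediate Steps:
$o = 0$
$W = 6$
$l = -12$
$P{\left(F,z \right)} = - \frac{27}{4} - \frac{z}{4}$ ($P{\left(F,z \right)} = -8 + \frac{5 - z}{4} = -8 - \left(- \frac{5}{4} + \frac{z}{4}\right) = - \frac{27}{4} - \frac{z}{4}$)
$v{\left(B \right)} = 0$ ($v{\left(B \right)} = \left(- \frac{27}{4} - \frac{3}{2}\right) 0 = \left(- \frac{33}{4}\right) 0 = 0$)
$v{\left(-13 \right)} 15 = 0 \cdot 15 = 0$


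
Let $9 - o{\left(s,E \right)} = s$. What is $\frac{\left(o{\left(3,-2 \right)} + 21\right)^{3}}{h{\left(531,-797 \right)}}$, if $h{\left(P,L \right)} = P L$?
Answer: $- \frac{2187}{47023} \approx -0.046509$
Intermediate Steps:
$o{\left(s,E \right)} = 9 - s$
$h{\left(P,L \right)} = L P$
$\frac{\left(o{\left(3,-2 \right)} + 21\right)^{3}}{h{\left(531,-797 \right)}} = \frac{\left(\left(9 - 3\right) + 21\right)^{3}}{\left(-797\right) 531} = \frac{\left(\left(9 - 3\right) + 21\right)^{3}}{-423207} = \left(6 + 21\right)^{3} \left(- \frac{1}{423207}\right) = 27^{3} \left(- \frac{1}{423207}\right) = 19683 \left(- \frac{1}{423207}\right) = - \frac{2187}{47023}$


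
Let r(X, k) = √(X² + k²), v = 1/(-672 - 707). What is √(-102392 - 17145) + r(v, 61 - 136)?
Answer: √10696730626/1379 + I*√119537 ≈ 75.0 + 345.74*I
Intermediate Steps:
v = -1/1379 (v = 1/(-1379) = -1/1379 ≈ -0.00072516)
√(-102392 - 17145) + r(v, 61 - 136) = √(-102392 - 17145) + √((-1/1379)² + (61 - 136)²) = √(-119537) + √(1/1901641 + (-75)²) = I*√119537 + √(1/1901641 + 5625) = I*√119537 + √(10696730626/1901641) = I*√119537 + √10696730626/1379 = √10696730626/1379 + I*√119537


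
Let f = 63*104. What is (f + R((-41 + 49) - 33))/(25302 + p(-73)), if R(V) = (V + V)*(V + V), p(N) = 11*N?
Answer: 9052/24499 ≈ 0.36948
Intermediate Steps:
f = 6552
R(V) = 4*V² (R(V) = (2*V)*(2*V) = 4*V²)
(f + R((-41 + 49) - 33))/(25302 + p(-73)) = (6552 + 4*((-41 + 49) - 33)²)/(25302 + 11*(-73)) = (6552 + 4*(8 - 33)²)/(25302 - 803) = (6552 + 4*(-25)²)/24499 = (6552 + 4*625)*(1/24499) = (6552 + 2500)*(1/24499) = 9052*(1/24499) = 9052/24499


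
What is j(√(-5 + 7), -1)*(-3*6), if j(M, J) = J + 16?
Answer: -270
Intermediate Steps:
j(M, J) = 16 + J
j(√(-5 + 7), -1)*(-3*6) = (16 - 1)*(-3*6) = 15*(-18) = -270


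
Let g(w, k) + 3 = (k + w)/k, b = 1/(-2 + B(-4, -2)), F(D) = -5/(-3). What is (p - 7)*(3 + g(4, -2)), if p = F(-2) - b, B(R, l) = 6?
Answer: 67/12 ≈ 5.5833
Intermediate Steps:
F(D) = 5/3 (F(D) = -5*(-⅓) = 5/3)
b = ¼ (b = 1/(-2 + 6) = 1/4 = ¼ ≈ 0.25000)
g(w, k) = -3 + (k + w)/k
p = 17/12 (p = 5/3 - 1*¼ = 5/3 - ¼ = 17/12 ≈ 1.4167)
(p - 7)*(3 + g(4, -2)) = (17/12 - 7)*(3 + (-2 + 4/(-2))) = -67*(3 + (-2 + 4*(-½)))/12 = -67*(3 + (-2 - 2))/12 = -67*(3 - 4)/12 = -67/12*(-1) = 67/12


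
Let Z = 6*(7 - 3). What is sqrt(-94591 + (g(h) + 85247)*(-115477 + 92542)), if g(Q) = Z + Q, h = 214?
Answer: I*sqrt(1960693066) ≈ 44280.0*I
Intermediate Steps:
Z = 24 (Z = 6*4 = 24)
g(Q) = 24 + Q
sqrt(-94591 + (g(h) + 85247)*(-115477 + 92542)) = sqrt(-94591 + ((24 + 214) + 85247)*(-115477 + 92542)) = sqrt(-94591 + (238 + 85247)*(-22935)) = sqrt(-94591 + 85485*(-22935)) = sqrt(-94591 - 1960598475) = sqrt(-1960693066) = I*sqrt(1960693066)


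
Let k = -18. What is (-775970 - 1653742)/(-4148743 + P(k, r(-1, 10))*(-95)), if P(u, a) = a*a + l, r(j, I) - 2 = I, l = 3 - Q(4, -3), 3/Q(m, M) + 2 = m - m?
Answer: 4859424/8325701 ≈ 0.58367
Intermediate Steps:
Q(m, M) = -3/2 (Q(m, M) = 3/(-2 + (m - m)) = 3/(-2 + 0) = 3/(-2) = 3*(-½) = -3/2)
l = 9/2 (l = 3 - 1*(-3/2) = 3 + 3/2 = 9/2 ≈ 4.5000)
r(j, I) = 2 + I
P(u, a) = 9/2 + a² (P(u, a) = a*a + 9/2 = a² + 9/2 = 9/2 + a²)
(-775970 - 1653742)/(-4148743 + P(k, r(-1, 10))*(-95)) = (-775970 - 1653742)/(-4148743 + (9/2 + (2 + 10)²)*(-95)) = -2429712/(-4148743 + (9/2 + 12²)*(-95)) = -2429712/(-4148743 + (9/2 + 144)*(-95)) = -2429712/(-4148743 + (297/2)*(-95)) = -2429712/(-4148743 - 28215/2) = -2429712/(-8325701/2) = -2429712*(-2/8325701) = 4859424/8325701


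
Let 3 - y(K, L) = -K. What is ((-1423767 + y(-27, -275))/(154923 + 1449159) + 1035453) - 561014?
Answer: 253679212069/534694 ≈ 4.7444e+5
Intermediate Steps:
y(K, L) = 3 + K (y(K, L) = 3 - (-1)*K = 3 + K)
((-1423767 + y(-27, -275))/(154923 + 1449159) + 1035453) - 561014 = ((-1423767 + (3 - 27))/(154923 + 1449159) + 1035453) - 561014 = ((-1423767 - 24)/1604082 + 1035453) - 561014 = (-1423791*1/1604082 + 1035453) - 561014 = (-474597/534694 + 1035453) - 561014 = 553650031785/534694 - 561014 = 253679212069/534694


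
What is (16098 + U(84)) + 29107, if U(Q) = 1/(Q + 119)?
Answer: 9176616/203 ≈ 45205.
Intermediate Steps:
U(Q) = 1/(119 + Q)
(16098 + U(84)) + 29107 = (16098 + 1/(119 + 84)) + 29107 = (16098 + 1/203) + 29107 = 3267895/203 + 29107 = 9176616/203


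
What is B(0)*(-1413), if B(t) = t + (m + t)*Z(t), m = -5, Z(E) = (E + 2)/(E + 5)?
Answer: 2826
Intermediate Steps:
Z(E) = (2 + E)/(5 + E)
B(t) = t + (-5 + t)*(2 + t)/(5 + t) (B(t) = t + (-5 + t)*((2 + t)/(5 + t)) = t + (-5 + t)*(2 + t)/(5 + t))
B(0)*(-1413) = (2*(-5 + 0 + 0²)/(5 + 0))*(-1413) = (2*(-5 + 0 + 0)/5)*(-1413) = (2*(⅕)*(-5))*(-1413) = -2*(-1413) = 2826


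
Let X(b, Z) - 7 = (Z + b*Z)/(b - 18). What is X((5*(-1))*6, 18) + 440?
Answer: 3663/8 ≈ 457.88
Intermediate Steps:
X(b, Z) = 7 + (Z + Z*b)/(-18 + b) (X(b, Z) = 7 + (Z + b*Z)/(b - 18) = 7 + (Z + Z*b)/(-18 + b))
X((5*(-1))*6, 18) + 440 = (-126 + 18 + 7*((5*(-1))*6) + 18*((5*(-1))*6))/(-18 + (5*(-1))*6) + 440 = (-126 + 18 + 7*(-5*6) + 18*(-5*6))/(-18 - 5*6) + 440 = (-126 + 18 + 7*(-30) + 18*(-30))/(-18 - 30) + 440 = (-126 + 18 - 210 - 540)/(-48) + 440 = -1/48*(-858) + 440 = 143/8 + 440 = 3663/8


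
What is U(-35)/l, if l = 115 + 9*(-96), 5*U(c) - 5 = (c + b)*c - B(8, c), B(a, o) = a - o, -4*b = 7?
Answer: -4993/14980 ≈ -0.33331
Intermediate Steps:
b = -7/4 (b = -¼*7 = -7/4 ≈ -1.7500)
U(c) = -⅗ + c/5 + c*(-7/4 + c)/5 (U(c) = 1 + ((c - 7/4)*c - (8 - c))/5 = 1 + ((-7/4 + c)*c + (-8 + c))/5 = 1 + (c*(-7/4 + c) + (-8 + c))/5 = 1 + (-8 + c + c*(-7/4 + c))/5 = 1 + (-8/5 + c/5 + c*(-7/4 + c)/5) = -⅗ + c/5 + c*(-7/4 + c)/5)
l = -749 (l = 115 - 864 = -749)
U(-35)/l = (-⅗ - 3/20*(-35) + (⅕)*(-35)²)/(-749) = (-⅗ + 21/4 + (⅕)*1225)*(-1/749) = (-⅗ + 21/4 + 245)*(-1/749) = (4993/20)*(-1/749) = -4993/14980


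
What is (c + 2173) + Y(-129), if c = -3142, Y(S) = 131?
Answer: -838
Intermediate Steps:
(c + 2173) + Y(-129) = (-3142 + 2173) + 131 = -969 + 131 = -838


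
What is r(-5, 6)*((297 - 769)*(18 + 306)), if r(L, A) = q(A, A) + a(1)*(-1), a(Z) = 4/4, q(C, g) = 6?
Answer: -764640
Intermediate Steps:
a(Z) = 1 (a(Z) = 4*(¼) = 1)
r(L, A) = 5 (r(L, A) = 6 + 1*(-1) = 6 - 1 = 5)
r(-5, 6)*((297 - 769)*(18 + 306)) = 5*((297 - 769)*(18 + 306)) = 5*(-472*324) = 5*(-152928) = -764640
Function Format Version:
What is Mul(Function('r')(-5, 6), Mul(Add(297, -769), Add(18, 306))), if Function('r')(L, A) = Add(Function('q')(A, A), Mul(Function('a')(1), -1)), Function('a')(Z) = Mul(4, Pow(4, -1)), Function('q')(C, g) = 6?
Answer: -764640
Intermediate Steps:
Function('a')(Z) = 1 (Function('a')(Z) = Mul(4, Rational(1, 4)) = 1)
Function('r')(L, A) = 5 (Function('r')(L, A) = Add(6, Mul(1, -1)) = Add(6, -1) = 5)
Mul(Function('r')(-5, 6), Mul(Add(297, -769), Add(18, 306))) = Mul(5, Mul(Add(297, -769), Add(18, 306))) = Mul(5, Mul(-472, 324)) = Mul(5, -152928) = -764640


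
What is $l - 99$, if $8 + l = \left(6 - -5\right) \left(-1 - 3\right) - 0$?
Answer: $-151$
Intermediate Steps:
$l = -52$ ($l = -8 + \left(\left(6 - -5\right) \left(-1 - 3\right) - 0\right) = -8 + \left(\left(6 + 5\right) \left(-4\right) + 0\right) = -8 + \left(11 \left(-4\right) + 0\right) = -8 + \left(-44 + 0\right) = -8 - 44 = -52$)
$l - 99 = -52 - 99 = -151$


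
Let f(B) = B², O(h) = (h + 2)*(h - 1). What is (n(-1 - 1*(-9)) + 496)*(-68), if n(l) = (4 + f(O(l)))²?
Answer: -1635380416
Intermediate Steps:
O(h) = (-1 + h)*(2 + h) (O(h) = (2 + h)*(-1 + h) = (-1 + h)*(2 + h))
n(l) = (4 + (-2 + l + l²)²)²
(n(-1 - 1*(-9)) + 496)*(-68) = ((4 + (-2 + (-1 - 1*(-9)) + (-1 - 1*(-9))²)²)² + 496)*(-68) = ((4 + (-2 + (-1 + 9) + (-1 + 9)²)²)² + 496)*(-68) = ((4 + (-2 + 8 + 8²)²)² + 496)*(-68) = ((4 + (-2 + 8 + 64)²)² + 496)*(-68) = ((4 + 70²)² + 496)*(-68) = ((4 + 4900)² + 496)*(-68) = (4904² + 496)*(-68) = (24049216 + 496)*(-68) = 24049712*(-68) = -1635380416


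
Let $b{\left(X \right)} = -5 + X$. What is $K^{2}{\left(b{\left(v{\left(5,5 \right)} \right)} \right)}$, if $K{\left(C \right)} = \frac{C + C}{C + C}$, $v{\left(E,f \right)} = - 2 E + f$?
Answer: $1$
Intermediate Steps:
$v{\left(E,f \right)} = f - 2 E$
$K{\left(C \right)} = 1$ ($K{\left(C \right)} = \frac{2 C}{2 C} = 2 C \frac{1}{2 C} = 1$)
$K^{2}{\left(b{\left(v{\left(5,5 \right)} \right)} \right)} = 1^{2} = 1$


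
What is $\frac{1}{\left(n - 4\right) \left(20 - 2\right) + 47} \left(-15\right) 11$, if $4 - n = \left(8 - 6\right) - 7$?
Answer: $- \frac{165}{137} \approx -1.2044$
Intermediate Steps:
$n = 9$ ($n = 4 - \left(\left(8 - 6\right) - 7\right) = 4 - \left(2 - 7\right) = 4 - -5 = 4 + 5 = 9$)
$\frac{1}{\left(n - 4\right) \left(20 - 2\right) + 47} \left(-15\right) 11 = \frac{1}{\left(9 - 4\right) \left(20 - 2\right) + 47} \left(-15\right) 11 = \frac{1}{5 \cdot 18 + 47} \left(-15\right) 11 = \frac{1}{90 + 47} \left(-15\right) 11 = \frac{1}{137} \left(-15\right) 11 = \left(- \frac{15}{137}\right) 11 = - \frac{165}{137}$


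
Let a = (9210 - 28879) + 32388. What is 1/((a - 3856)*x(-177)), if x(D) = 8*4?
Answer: 1/283616 ≈ 3.5259e-6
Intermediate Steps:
a = 12719 (a = -19669 + 32388 = 12719)
x(D) = 32
1/((a - 3856)*x(-177)) = 1/((12719 - 3856)*32) = (1/32)/8863 = (1/8863)*(1/32) = 1/283616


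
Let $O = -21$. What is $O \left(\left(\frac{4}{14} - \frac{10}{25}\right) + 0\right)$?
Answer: $\frac{12}{5} \approx 2.4$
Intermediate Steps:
$O \left(\left(\frac{4}{14} - \frac{10}{25}\right) + 0\right) = - 21 \left(\left(\frac{4}{14} - \frac{10}{25}\right) + 0\right) = - 21 \left(\left(4 \cdot \frac{1}{14} - \frac{2}{5}\right) + 0\right) = - 21 \left(\left(\frac{2}{7} - \frac{2}{5}\right) + 0\right) = - 21 \left(- \frac{4}{35} + 0\right) = \left(-21\right) \left(- \frac{4}{35}\right) = \frac{12}{5}$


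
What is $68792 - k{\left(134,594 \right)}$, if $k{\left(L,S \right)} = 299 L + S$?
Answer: $28132$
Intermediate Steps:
$k{\left(L,S \right)} = S + 299 L$
$68792 - k{\left(134,594 \right)} = 68792 - \left(594 + 299 \cdot 134\right) = 68792 - \left(594 + 40066\right) = 68792 - 40660 = 28132$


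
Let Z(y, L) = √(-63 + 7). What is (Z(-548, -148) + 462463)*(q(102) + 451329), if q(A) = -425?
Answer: 208526416552 + 901808*I*√14 ≈ 2.0853e+11 + 3.3743e+6*I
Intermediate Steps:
Z(y, L) = 2*I*√14 (Z(y, L) = √(-56) = 2*I*√14)
(Z(-548, -148) + 462463)*(q(102) + 451329) = (2*I*√14 + 462463)*(-425 + 451329) = (462463 + 2*I*√14)*450904 = 208526416552 + 901808*I*√14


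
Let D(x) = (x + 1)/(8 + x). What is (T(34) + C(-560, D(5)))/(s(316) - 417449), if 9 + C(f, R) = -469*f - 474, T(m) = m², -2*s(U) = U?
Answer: -263313/417607 ≈ -0.63053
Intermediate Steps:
s(U) = -U/2
D(x) = (1 + x)/(8 + x)
C(f, R) = -483 - 469*f (C(f, R) = -9 + (-469*f - 474) = -9 + (-474 - 469*f) = -483 - 469*f)
(T(34) + C(-560, D(5)))/(s(316) - 417449) = (34² + (-483 - 469*(-560)))/(-½*316 - 417449) = (1156 + (-483 + 262640))/(-158 - 417449) = (1156 + 262157)/(-417607) = 263313*(-1/417607) = -263313/417607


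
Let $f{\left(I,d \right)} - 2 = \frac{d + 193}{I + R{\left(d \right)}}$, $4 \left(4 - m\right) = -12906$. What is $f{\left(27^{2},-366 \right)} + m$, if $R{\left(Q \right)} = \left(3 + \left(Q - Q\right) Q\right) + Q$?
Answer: $\frac{591461}{183} \approx 3232.0$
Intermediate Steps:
$m = \frac{6461}{2}$ ($m = 4 - - \frac{6453}{2} = 4 + \frac{6453}{2} = \frac{6461}{2} \approx 3230.5$)
$R{\left(Q \right)} = 3 + Q$ ($R{\left(Q \right)} = \left(3 + 0 Q\right) + Q = \left(3 + 0\right) + Q = 3 + Q$)
$f{\left(I,d \right)} = 2 + \frac{193 + d}{3 + I + d}$ ($f{\left(I,d \right)} = 2 + \frac{d + 193}{I + \left(3 + d\right)} = 2 + \frac{193 + d}{3 + I + d}$)
$f{\left(27^{2},-366 \right)} + m = \frac{199 + 2 \cdot 27^{2} + 3 \left(-366\right)}{3 + 27^{2} - 366} + \frac{6461}{2} = \frac{199 + 2 \cdot 729 - 1098}{3 + 729 - 366} + \frac{6461}{2} = \frac{199 + 1458 - 1098}{366} + \frac{6461}{2} = \frac{1}{366} \cdot 559 + \frac{6461}{2} = \frac{559}{366} + \frac{6461}{2} = \frac{591461}{183}$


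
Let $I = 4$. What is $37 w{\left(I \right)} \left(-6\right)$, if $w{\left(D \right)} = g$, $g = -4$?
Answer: $888$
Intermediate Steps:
$w{\left(D \right)} = -4$
$37 w{\left(I \right)} \left(-6\right) = 37 \left(-4\right) \left(-6\right) = \left(-148\right) \left(-6\right) = 888$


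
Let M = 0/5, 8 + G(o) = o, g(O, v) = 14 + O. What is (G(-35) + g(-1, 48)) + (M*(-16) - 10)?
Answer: -40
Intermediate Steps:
G(o) = -8 + o
M = 0 (M = 0*(⅕) = 0)
(G(-35) + g(-1, 48)) + (M*(-16) - 10) = ((-8 - 35) + (14 - 1)) + (0*(-16) - 10) = (-43 + 13) + (0 - 10) = -30 - 10 = -40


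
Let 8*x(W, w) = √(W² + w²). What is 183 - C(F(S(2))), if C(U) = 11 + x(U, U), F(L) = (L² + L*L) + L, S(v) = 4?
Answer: 172 - 9*√2/2 ≈ 165.64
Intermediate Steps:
F(L) = L + 2*L² (F(L) = (L² + L²) + L = 2*L² + L = L + 2*L²)
x(W, w) = √(W² + w²)/8
C(U) = 11 + √2*√(U²)/8 (C(U) = 11 + √(U² + U²)/8 = 11 + √(2*U²)/8 = 11 + (√2*√(U²))/8 = 11 + √2*√(U²)/8)
183 - C(F(S(2))) = 183 - (11 + √2*√((4*(1 + 2*4))²)/8) = 183 - (11 + √2*√((4*(1 + 8))²)/8) = 183 - (11 + √2*√((4*9)²)/8) = 183 - (11 + √2*√(36²)/8) = 183 - (11 + √2*√1296/8) = 183 - (11 + (⅛)*√2*36) = 183 - (11 + 9*√2/2) = 183 + (-11 - 9*√2/2) = 172 - 9*√2/2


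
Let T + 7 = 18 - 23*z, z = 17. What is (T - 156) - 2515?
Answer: -3051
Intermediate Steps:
T = -380 (T = -7 + (18 - 23*17) = -7 + (18 - 391) = -7 - 373 = -380)
(T - 156) - 2515 = (-380 - 156) - 2515 = -536 - 2515 = -3051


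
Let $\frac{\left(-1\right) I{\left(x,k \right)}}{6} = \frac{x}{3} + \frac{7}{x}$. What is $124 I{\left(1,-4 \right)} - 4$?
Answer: $-5460$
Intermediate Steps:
$I{\left(x,k \right)} = - \frac{42}{x} - 2 x$ ($I{\left(x,k \right)} = - 6 \left(\frac{x}{3} + \frac{7}{x}\right) = - 6 \left(\frac{7}{x} + \frac{x}{3}\right) = - \frac{42}{x} - 2 x$)
$124 I{\left(1,-4 \right)} - 4 = 124 \left(- \frac{42}{1} - 2\right) - 4 = 124 \left(\left(-42\right) 1 - 2\right) - 4 = 124 \left(-42 - 2\right) - 4 = 124 \left(-44\right) - 4 = -5456 - 4 = -5460$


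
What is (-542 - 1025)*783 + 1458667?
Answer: 231706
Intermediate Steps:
(-542 - 1025)*783 + 1458667 = -1567*783 + 1458667 = -1226961 + 1458667 = 231706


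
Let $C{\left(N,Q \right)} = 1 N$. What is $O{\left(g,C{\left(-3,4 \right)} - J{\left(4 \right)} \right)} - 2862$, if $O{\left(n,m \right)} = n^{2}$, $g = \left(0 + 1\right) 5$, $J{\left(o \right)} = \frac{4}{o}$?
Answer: $-2837$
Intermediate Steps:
$C{\left(N,Q \right)} = N$
$g = 5$ ($g = 1 \cdot 5 = 5$)
$O{\left(g,C{\left(-3,4 \right)} - J{\left(4 \right)} \right)} - 2862 = 5^{2} - 2862 = 25 - 2862 = -2837$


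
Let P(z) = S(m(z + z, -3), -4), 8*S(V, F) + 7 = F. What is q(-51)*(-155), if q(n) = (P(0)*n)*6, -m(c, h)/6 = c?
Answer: -260865/4 ≈ -65216.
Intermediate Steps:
m(c, h) = -6*c
S(V, F) = -7/8 + F/8
P(z) = -11/8 (P(z) = -7/8 + (1/8)*(-4) = -7/8 - 1/2 = -11/8)
q(n) = -33*n/4 (q(n) = -11*n/8*6 = -33*n/4)
q(-51)*(-155) = -33/4*(-51)*(-155) = (1683/4)*(-155) = -260865/4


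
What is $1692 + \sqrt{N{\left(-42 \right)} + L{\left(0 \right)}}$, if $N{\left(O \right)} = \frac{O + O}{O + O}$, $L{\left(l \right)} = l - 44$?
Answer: $1692 + i \sqrt{43} \approx 1692.0 + 6.5574 i$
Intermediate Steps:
$L{\left(l \right)} = -44 + l$
$N{\left(O \right)} = 1$ ($N{\left(O \right)} = \frac{2 O}{2 O} = 2 O \frac{1}{2 O} = 1$)
$1692 + \sqrt{N{\left(-42 \right)} + L{\left(0 \right)}} = 1692 + \sqrt{1 + \left(-44 + 0\right)} = 1692 + \sqrt{1 - 44} = 1692 + \sqrt{-43} = 1692 + i \sqrt{43}$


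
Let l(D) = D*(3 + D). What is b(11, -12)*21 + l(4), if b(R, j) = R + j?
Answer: 7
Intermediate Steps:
b(11, -12)*21 + l(4) = (11 - 12)*21 + 4*(3 + 4) = -1*21 + 4*7 = -21 + 28 = 7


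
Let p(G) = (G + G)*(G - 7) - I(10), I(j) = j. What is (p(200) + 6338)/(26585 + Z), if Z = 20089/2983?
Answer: 31145503/9915393 ≈ 3.1411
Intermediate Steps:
Z = 20089/2983 (Z = 20089*(1/2983) = 20089/2983 ≈ 6.7345)
p(G) = -10 + 2*G*(-7 + G) (p(G) = (G + G)*(G - 7) - 1*10 = (2*G)*(-7 + G) - 10 = 2*G*(-7 + G) - 10 = -10 + 2*G*(-7 + G))
(p(200) + 6338)/(26585 + Z) = ((-10 - 14*200 + 2*200²) + 6338)/(26585 + 20089/2983) = ((-10 - 2800 + 2*40000) + 6338)/(79323144/2983) = ((-10 - 2800 + 80000) + 6338)*(2983/79323144) = (77190 + 6338)*(2983/79323144) = 83528*(2983/79323144) = 31145503/9915393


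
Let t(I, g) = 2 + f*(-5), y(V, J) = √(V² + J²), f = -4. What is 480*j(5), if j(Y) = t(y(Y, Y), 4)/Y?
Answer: 2112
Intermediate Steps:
y(V, J) = √(J² + V²)
t(I, g) = 22 (t(I, g) = 2 - 4*(-5) = 2 + 20 = 22)
j(Y) = 22/Y
480*j(5) = 480*(22/5) = 2112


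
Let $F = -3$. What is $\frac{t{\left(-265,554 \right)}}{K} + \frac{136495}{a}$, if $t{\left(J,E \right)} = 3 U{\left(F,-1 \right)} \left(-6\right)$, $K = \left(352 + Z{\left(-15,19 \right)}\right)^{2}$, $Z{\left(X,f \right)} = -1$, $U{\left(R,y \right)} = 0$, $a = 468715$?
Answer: $\frac{27299}{93743} \approx 0.29121$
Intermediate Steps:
$K = 123201$ ($K = \left(352 - 1\right)^{2} = 351^{2} = 123201$)
$t{\left(J,E \right)} = 0$ ($t{\left(J,E \right)} = 3 \cdot 0 \left(-6\right) = 0 \left(-6\right) = 0$)
$\frac{t{\left(-265,554 \right)}}{K} + \frac{136495}{a} = \frac{0}{123201} + \frac{136495}{468715} = 0 \cdot \frac{1}{123201} + 136495 \cdot \frac{1}{468715} = 0 + \frac{27299}{93743} = \frac{27299}{93743}$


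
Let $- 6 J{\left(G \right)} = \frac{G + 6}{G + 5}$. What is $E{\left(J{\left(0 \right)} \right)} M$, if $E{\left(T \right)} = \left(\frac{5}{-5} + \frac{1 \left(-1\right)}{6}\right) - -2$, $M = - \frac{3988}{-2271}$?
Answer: $\frac{9970}{6813} \approx 1.4634$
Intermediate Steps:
$J{\left(G \right)} = - \frac{6 + G}{6 \left(5 + G\right)}$ ($J{\left(G \right)} = - \frac{\left(G + 6\right) \frac{1}{G + 5}}{6} = - \frac{\left(6 + G\right) \frac{1}{5 + G}}{6} = - \frac{\frac{1}{5 + G} \left(6 + G\right)}{6} = - \frac{6 + G}{6 \left(5 + G\right)}$)
$M = \frac{3988}{2271}$ ($M = \left(-3988\right) \left(- \frac{1}{2271}\right) = \frac{3988}{2271} \approx 1.7561$)
$E{\left(T \right)} = \frac{5}{6}$ ($E{\left(T \right)} = \left(5 \left(- \frac{1}{5}\right) - \frac{1}{6}\right) + 2 = \left(-1 - \frac{1}{6}\right) + 2 = - \frac{7}{6} + 2 = \frac{5}{6}$)
$E{\left(J{\left(0 \right)} \right)} M = \frac{5}{6} \cdot \frac{3988}{2271} = \frac{9970}{6813}$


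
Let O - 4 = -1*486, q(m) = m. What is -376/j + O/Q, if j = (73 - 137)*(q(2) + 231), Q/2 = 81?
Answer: -445417/150984 ≈ -2.9501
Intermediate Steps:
Q = 162 (Q = 2*81 = 162)
O = -482 (O = 4 - 1*486 = 4 - 486 = -482)
j = -14912 (j = (73 - 137)*(2 + 231) = -64*233 = -14912)
-376/j + O/Q = -376/(-14912) - 482/162 = -376*(-1/14912) - 482*1/162 = 47/1864 - 241/81 = -445417/150984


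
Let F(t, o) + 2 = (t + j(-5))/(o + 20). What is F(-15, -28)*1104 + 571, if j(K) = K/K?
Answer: 295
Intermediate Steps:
j(K) = 1
F(t, o) = -2 + (1 + t)/(20 + o) (F(t, o) = -2 + (t + 1)/(o + 20) = -2 + (1 + t)/(20 + o))
F(-15, -28)*1104 + 571 = ((-39 - 15 - 2*(-28))/(20 - 28))*1104 + 571 = ((-39 - 15 + 56)/(-8))*1104 + 571 = -⅛*2*1104 + 571 = -¼*1104 + 571 = -276 + 571 = 295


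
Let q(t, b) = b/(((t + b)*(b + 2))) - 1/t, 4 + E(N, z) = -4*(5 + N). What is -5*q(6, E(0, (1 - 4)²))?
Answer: 25/22 ≈ 1.1364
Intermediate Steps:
E(N, z) = -24 - 4*N (E(N, z) = -4 - 4*(5 + N) = -4 + (-20 - 4*N) = -24 - 4*N)
q(t, b) = -1/t + b/((2 + b)*(b + t)) (q(t, b) = b/(((b + t)*(2 + b))) - 1/t = b/(((2 + b)*(b + t))) - 1/t = b*(1/((2 + b)*(b + t))) - 1/t = b/((2 + b)*(b + t)) - 1/t = -1/t + b/((2 + b)*(b + t)))
-5*q(6, E(0, (1 - 4)²)) = -5*(-(-24 - 4*0)² - 2*(-24 - 4*0) - 2*6)/(6*((-24 - 4*0)² + 2*(-24 - 4*0) + 2*6 + (-24 - 4*0)*6)) = -5*(-(-24 + 0)² - 2*(-24 + 0) - 12)/(6*((-24 + 0)² + 2*(-24 + 0) + 12 + (-24 + 0)*6)) = -5*(-1*(-24)² - 2*(-24) - 12)/(6*((-24)² + 2*(-24) + 12 - 24*6)) = -5*(-1*576 + 48 - 12)/(6*(576 - 48 + 12 - 144)) = -5*(-576 + 48 - 12)/(6*396) = -5*(-540)/(6*396) = -5*(-5/22) = 25/22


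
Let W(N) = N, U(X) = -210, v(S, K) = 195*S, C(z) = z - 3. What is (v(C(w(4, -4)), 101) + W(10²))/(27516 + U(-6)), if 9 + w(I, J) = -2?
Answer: -1315/13653 ≈ -0.096316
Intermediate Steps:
w(I, J) = -11 (w(I, J) = -9 - 2 = -11)
C(z) = -3 + z
(v(C(w(4, -4)), 101) + W(10²))/(27516 + U(-6)) = (195*(-3 - 11) + 10²)/(27516 - 210) = (195*(-14) + 100)/27306 = (-2730 + 100)*(1/27306) = -2630*1/27306 = -1315/13653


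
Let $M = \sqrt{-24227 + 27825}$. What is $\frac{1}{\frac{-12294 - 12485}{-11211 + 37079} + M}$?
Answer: $\frac{640983172}{2407000020711} + \frac{669153424 \sqrt{3598}}{2407000020711} \approx 0.016942$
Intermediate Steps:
$M = \sqrt{3598} \approx 59.983$
$\frac{1}{\frac{-12294 - 12485}{-11211 + 37079} + M} = \frac{1}{\frac{-12294 - 12485}{-11211 + 37079} + \sqrt{3598}} = \frac{1}{- \frac{24779}{25868} + \sqrt{3598}}$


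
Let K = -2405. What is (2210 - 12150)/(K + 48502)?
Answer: -9940/46097 ≈ -0.21563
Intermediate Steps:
(2210 - 12150)/(K + 48502) = (2210 - 12150)/(-2405 + 48502) = -9940/46097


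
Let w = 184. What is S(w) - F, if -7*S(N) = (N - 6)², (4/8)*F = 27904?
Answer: -422340/7 ≈ -60334.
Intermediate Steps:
F = 55808 (F = 2*27904 = 55808)
S(N) = -(-6 + N)²/7 (S(N) = -(N - 6)²/7 = -(-6 + N)²/7)
S(w) - F = -(-6 + 184)²/7 - 1*55808 = -⅐*178² - 55808 = -⅐*31684 - 55808 = -31684/7 - 55808 = -422340/7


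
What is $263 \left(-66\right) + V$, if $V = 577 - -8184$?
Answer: $-8597$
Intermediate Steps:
$V = 8761$ ($V = 577 + 8184 = 8761$)
$263 \left(-66\right) + V = 263 \left(-66\right) + 8761 = -17358 + 8761 = -8597$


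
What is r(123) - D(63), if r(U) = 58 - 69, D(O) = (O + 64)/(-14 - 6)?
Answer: -93/20 ≈ -4.6500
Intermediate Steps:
D(O) = -16/5 - O/20 (D(O) = (64 + O)/(-20) = (64 + O)*(-1/20) = -16/5 - O/20)
r(U) = -11
r(123) - D(63) = -11 - (-16/5 - 1/20*63) = -11 - (-16/5 - 63/20) = -11 - 1*(-127/20) = -11 + 127/20 = -93/20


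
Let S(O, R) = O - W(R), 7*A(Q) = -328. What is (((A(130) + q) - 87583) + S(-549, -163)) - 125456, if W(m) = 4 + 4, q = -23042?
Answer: -1656794/7 ≈ -2.3668e+5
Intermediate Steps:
A(Q) = -328/7 (A(Q) = (1/7)*(-328) = -328/7)
W(m) = 8
S(O, R) = -8 + O (S(O, R) = O - 1*8 = O - 8 = -8 + O)
(((A(130) + q) - 87583) + S(-549, -163)) - 125456 = (((-328/7 - 23042) - 87583) + (-8 - 549)) - 125456 = ((-161622/7 - 87583) - 557) - 125456 = (-774703/7 - 557) - 125456 = -778602/7 - 125456 = -1656794/7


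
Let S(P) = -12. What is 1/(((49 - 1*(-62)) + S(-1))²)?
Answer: 1/9801 ≈ 0.00010203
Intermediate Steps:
1/(((49 - 1*(-62)) + S(-1))²) = 1/(((49 - 1*(-62)) - 12)²) = 1/(((49 + 62) - 12)²) = 1/((111 - 12)²) = 1/(99²) = 1/9801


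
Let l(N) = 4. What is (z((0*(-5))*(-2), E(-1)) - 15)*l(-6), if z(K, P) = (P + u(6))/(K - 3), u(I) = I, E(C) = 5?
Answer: -224/3 ≈ -74.667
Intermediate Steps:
z(K, P) = (6 + P)/(-3 + K) (z(K, P) = (P + 6)/(K - 3) = (6 + P)/(-3 + K))
(z((0*(-5))*(-2), E(-1)) - 15)*l(-6) = ((6 + 5)/(-3 + (0*(-5))*(-2)) - 15)*4 = (11/(-3 + 0*(-2)) - 15)*4 = (11/(-3 + 0) - 15)*4 = (11/(-3) - 15)*4 = (-⅓*11 - 15)*4 = (-11/3 - 15)*4 = -56/3*4 = -224/3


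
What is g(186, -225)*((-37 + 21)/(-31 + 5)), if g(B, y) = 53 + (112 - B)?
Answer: -168/13 ≈ -12.923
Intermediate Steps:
g(B, y) = 165 - B
g(186, -225)*((-37 + 21)/(-31 + 5)) = (165 - 1*186)*((-37 + 21)/(-31 + 5)) = (165 - 186)*(-16/(-26)) = -(-336)*(-1)/26 = -21*8/13 = -168/13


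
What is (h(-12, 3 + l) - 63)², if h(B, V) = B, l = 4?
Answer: 5625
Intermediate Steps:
(h(-12, 3 + l) - 63)² = (-12 - 63)² = (-75)² = 5625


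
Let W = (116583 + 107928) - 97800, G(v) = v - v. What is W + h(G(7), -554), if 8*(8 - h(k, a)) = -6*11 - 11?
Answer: 1013829/8 ≈ 1.2673e+5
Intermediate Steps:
G(v) = 0
h(k, a) = 141/8 (h(k, a) = 8 - (-6*11 - 11)/8 = 8 - (-66 - 11)/8 = 8 - 1/8*(-77) = 8 + 77/8 = 141/8)
W = 126711 (W = 224511 - 97800 = 126711)
W + h(G(7), -554) = 126711 + 141/8 = 1013829/8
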